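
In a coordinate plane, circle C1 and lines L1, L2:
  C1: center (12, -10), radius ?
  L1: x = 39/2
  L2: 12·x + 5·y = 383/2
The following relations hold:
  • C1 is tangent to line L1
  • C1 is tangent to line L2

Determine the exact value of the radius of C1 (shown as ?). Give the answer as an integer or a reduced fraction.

1. [C1‖L1]  r_C1² − 225/4 = 0  ⇒  r_C1 = 15/2 (r>0 drops 1)
2. [C1‖L2]  r_C1² − 225/4 = 0  ⇒  r_C1 = 15/2 (r>0 drops 1)

15/2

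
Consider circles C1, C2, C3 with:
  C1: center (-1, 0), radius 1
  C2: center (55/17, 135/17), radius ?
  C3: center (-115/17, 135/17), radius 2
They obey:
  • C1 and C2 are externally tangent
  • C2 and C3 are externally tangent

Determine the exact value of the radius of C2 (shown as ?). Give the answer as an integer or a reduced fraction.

8

1. [ext C1·C2]  r_C2² + 2r_C2 − 80 = 0  ⇒  r_C2 = 8 (r>0 drops 1)
2. [ext C2·C3]  r_C2² + 4r_C2 − 96 = 0  ⇒  r_C2 = 8 (r>0 drops 1)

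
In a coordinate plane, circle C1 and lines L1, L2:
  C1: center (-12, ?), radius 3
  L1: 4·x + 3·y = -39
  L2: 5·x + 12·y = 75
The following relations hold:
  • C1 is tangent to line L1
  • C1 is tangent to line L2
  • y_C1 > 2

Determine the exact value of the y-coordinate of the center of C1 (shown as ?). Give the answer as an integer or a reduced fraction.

1. [C1‖L1]  y_C1² − 6y_C1 − 16 = 0  ⇒  y_C1 = -2 or 8
2. [C1‖L2]  y_C1² − (45/2)y_C1 + 116 = 0  ⇒  y_C1 = 8 or 29/2

8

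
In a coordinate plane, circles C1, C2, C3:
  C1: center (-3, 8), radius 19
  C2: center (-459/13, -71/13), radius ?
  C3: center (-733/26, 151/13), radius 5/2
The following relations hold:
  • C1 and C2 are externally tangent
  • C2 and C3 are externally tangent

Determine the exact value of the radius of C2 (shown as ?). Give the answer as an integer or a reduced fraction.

1. [ext C1·C2]  r_C2² + 38r_C2 − 864 = 0  ⇒  r_C2 = 16 (r>0 drops 1)
2. [ext C2·C3]  r_C2² + 5r_C2 − 336 = 0  ⇒  r_C2 = 16 (r>0 drops 1)

16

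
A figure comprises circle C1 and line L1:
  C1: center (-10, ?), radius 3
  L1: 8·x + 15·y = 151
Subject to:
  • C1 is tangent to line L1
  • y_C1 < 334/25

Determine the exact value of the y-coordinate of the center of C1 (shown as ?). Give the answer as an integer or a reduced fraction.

12

1. [C1‖L1]  y_C1² − (154/5)y_C1 + 1128/5 = 0  ⇒  y_C1 = 12 or 94/5
2. given y_C1 < 334/25: keep 12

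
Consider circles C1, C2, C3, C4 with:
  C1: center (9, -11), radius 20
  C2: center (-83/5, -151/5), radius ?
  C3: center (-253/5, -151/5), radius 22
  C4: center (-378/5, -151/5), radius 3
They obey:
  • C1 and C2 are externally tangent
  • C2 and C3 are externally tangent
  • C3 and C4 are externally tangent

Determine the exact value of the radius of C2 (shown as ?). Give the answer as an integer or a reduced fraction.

12

1. [ext C1·C2]  r_C2² + 40r_C2 − 624 = 0  ⇒  r_C2 = 12 (r>0 drops 1)
2. [ext C2·C3]  r_C2² + 44r_C2 − 672 = 0  ⇒  r_C2 = 12 (r>0 drops 1)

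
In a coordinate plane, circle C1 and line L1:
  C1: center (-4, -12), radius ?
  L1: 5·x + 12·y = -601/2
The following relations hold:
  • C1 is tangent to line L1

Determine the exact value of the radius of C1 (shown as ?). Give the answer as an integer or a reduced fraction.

1. [C1‖L1]  r_C1² − 441/4 = 0  ⇒  r_C1 = 21/2 (r>0 drops 1)

21/2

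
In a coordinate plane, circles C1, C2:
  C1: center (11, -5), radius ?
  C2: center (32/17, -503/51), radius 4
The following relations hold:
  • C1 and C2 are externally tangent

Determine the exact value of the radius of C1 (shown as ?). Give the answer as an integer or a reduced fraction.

1. [ext C1·C2]  r_C1² + 8r_C1 − 817/9 = 0  ⇒  r_C1 = 19/3 (r>0 drops 1)

19/3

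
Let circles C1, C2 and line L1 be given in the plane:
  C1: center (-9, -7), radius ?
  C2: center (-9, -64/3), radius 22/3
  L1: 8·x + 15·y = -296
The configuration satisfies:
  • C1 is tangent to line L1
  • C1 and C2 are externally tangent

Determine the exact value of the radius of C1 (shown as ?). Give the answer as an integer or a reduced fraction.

1. [C1‖L1]  r_C1² − 49 = 0  ⇒  r_C1 = 7 (r>0 drops 1)
2. [ext C1·C2]  r_C1² + (44/3)r_C1 − 455/3 = 0  ⇒  r_C1 = 7 (r>0 drops 1)

7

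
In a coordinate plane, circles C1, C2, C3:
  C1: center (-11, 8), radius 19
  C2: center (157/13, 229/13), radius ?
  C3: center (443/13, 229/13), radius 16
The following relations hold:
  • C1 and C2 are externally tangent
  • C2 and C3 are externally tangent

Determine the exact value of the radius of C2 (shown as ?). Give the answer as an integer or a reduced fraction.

1. [ext C1·C2]  r_C2² + 38r_C2 − 264 = 0  ⇒  r_C2 = 6 (r>0 drops 1)
2. [ext C2·C3]  r_C2² + 32r_C2 − 228 = 0  ⇒  r_C2 = 6 (r>0 drops 1)

6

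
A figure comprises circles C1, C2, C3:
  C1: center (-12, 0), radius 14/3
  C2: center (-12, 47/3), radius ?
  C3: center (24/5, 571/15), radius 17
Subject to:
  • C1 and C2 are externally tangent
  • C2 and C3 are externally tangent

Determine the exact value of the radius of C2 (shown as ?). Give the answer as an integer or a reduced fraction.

11

1. [ext C1·C2]  r_C2² + (28/3)r_C2 − 671/3 = 0  ⇒  r_C2 = 11 (r>0 drops 1)
2. [ext C2·C3]  r_C2² + 34r_C2 − 495 = 0  ⇒  r_C2 = 11 (r>0 drops 1)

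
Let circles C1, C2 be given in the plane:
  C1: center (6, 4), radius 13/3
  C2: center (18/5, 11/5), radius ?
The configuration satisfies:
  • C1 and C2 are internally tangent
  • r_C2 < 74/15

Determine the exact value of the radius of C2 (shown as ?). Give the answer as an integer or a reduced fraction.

1. [int C1,C2]  r_C2² − (26/3)r_C2 + 88/9 = 0  ⇒  r_C2 = 4/3 or 22/3
2. given r_C2 < 74/15: keep 4/3

4/3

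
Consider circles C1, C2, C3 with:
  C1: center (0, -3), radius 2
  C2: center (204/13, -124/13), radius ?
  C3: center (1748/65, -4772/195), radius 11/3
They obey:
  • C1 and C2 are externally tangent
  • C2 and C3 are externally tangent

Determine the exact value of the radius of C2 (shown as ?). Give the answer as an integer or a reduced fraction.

1. [ext C1·C2]  r_C2² + 4r_C2 − 285 = 0  ⇒  r_C2 = 15 (r>0 drops 1)
2. [ext C2·C3]  r_C2² + (22/3)r_C2 − 335 = 0  ⇒  r_C2 = 15 (r>0 drops 1)

15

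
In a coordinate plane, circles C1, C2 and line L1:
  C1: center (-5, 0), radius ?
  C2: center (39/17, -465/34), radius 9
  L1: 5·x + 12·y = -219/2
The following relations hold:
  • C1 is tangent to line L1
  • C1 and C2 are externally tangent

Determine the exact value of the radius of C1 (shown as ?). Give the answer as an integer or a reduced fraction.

1. [C1‖L1]  r_C1² − 169/4 = 0  ⇒  r_C1 = 13/2 (r>0 drops 1)
2. [ext C1·C2]  r_C1² + 18r_C1 − 637/4 = 0  ⇒  r_C1 = 13/2 (r>0 drops 1)

13/2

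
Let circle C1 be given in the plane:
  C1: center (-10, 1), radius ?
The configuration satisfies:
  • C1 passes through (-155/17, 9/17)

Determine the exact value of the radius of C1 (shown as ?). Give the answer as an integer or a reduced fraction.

1

1. [C1∋P]  r_C1² − 1 = 0  ⇒  r_C1 = 1 (r>0 drops 1)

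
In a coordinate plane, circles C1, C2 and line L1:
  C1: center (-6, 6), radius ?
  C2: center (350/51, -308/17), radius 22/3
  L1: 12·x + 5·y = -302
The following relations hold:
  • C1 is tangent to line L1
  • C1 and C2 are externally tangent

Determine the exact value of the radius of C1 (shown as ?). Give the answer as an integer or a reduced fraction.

1. [C1‖L1]  r_C1² − 400 = 0  ⇒  r_C1 = 20 (r>0 drops 1)
2. [ext C1·C2]  r_C1² + (44/3)r_C1 − 2080/3 = 0  ⇒  r_C1 = 20 (r>0 drops 1)

20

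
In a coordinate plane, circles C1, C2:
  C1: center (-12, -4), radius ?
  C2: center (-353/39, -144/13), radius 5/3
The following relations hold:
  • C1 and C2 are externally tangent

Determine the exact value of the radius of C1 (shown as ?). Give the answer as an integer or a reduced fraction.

6

1. [ext C1·C2]  r_C1² + (10/3)r_C1 − 56 = 0  ⇒  r_C1 = 6 (r>0 drops 1)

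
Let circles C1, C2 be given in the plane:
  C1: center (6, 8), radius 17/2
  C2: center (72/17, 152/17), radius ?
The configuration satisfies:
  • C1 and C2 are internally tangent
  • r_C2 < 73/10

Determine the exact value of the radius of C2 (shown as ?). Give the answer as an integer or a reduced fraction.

1. [int C1,C2]  r_C2² − 17r_C2 + 273/4 = 0  ⇒  r_C2 = 13/2 or 21/2
2. given r_C2 < 73/10: keep 13/2

13/2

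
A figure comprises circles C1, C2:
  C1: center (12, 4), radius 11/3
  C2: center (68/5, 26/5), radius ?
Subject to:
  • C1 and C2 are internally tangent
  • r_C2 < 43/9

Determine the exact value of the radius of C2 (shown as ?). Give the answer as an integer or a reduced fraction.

1. [int C1,C2]  r_C2² − (22/3)r_C2 + 85/9 = 0  ⇒  r_C2 = 5/3 or 17/3
2. given r_C2 < 43/9: keep 5/3

5/3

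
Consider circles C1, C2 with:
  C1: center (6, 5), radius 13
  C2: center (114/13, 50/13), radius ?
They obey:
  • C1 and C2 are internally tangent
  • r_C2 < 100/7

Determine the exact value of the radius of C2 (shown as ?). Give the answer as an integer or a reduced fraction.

10

1. [int C1,C2]  r_C2² − 26r_C2 + 160 = 0  ⇒  r_C2 = 10 or 16
2. given r_C2 < 100/7: keep 10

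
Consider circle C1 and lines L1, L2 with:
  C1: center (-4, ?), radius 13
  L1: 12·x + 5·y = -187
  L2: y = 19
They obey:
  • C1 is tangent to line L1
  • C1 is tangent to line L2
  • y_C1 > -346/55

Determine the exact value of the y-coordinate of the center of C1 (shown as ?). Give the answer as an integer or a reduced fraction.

1. [C1‖L1]  y_C1² + (278/5)y_C1 − 1848/5 = 0  ⇒  y_C1 = -308/5 or 6
2. [C1‖L2]  y_C1² − 38y_C1 + 192 = 0  ⇒  y_C1 = 6 or 32

6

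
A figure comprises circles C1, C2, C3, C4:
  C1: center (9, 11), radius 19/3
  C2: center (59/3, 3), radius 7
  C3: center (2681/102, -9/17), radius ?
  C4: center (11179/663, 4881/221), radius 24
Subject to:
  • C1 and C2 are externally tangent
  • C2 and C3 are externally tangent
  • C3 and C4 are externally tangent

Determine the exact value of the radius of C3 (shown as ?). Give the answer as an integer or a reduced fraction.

1. [ext C2·C3]  r_C3² + 14r_C3 − 29/4 = 0  ⇒  r_C3 = 1/2 (r>0 drops 1)
2. [ext C3·C4]  r_C3² + 48r_C3 − 97/4 = 0  ⇒  r_C3 = 1/2 (r>0 drops 1)

1/2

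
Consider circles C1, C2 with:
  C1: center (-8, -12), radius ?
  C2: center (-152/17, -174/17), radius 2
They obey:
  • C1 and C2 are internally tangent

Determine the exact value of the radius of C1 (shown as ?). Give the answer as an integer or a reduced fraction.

1. [int C1,C2]  r_C1² − 4r_C1 = 0  ⇒  r_C1 = 4 (r>0 drops 1)

4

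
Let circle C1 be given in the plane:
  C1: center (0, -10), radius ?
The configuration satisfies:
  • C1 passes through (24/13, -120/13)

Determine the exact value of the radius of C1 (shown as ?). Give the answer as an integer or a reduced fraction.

2

1. [C1∋P]  r_C1² − 4 = 0  ⇒  r_C1 = 2 (r>0 drops 1)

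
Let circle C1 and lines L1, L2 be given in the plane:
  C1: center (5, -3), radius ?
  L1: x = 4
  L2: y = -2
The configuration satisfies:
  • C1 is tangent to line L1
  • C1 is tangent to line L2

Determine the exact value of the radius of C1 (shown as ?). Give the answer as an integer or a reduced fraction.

1

1. [C1‖L1]  r_C1² − 1 = 0  ⇒  r_C1 = 1 (r>0 drops 1)
2. [C1‖L2]  r_C1² − 1 = 0  ⇒  r_C1 = 1 (r>0 drops 1)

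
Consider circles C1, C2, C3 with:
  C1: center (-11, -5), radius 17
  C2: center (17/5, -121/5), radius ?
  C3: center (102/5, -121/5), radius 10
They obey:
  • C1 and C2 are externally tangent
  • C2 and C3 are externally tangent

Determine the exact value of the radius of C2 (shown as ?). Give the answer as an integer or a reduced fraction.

7

1. [ext C1·C2]  r_C2² + 34r_C2 − 287 = 0  ⇒  r_C2 = 7 (r>0 drops 1)
2. [ext C2·C3]  r_C2² + 20r_C2 − 189 = 0  ⇒  r_C2 = 7 (r>0 drops 1)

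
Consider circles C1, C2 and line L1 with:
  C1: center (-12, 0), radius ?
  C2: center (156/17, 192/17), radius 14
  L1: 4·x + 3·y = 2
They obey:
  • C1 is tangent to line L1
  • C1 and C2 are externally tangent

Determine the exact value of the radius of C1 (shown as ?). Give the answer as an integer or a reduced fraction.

10

1. [C1‖L1]  r_C1² − 100 = 0  ⇒  r_C1 = 10 (r>0 drops 1)
2. [ext C1·C2]  r_C1² + 28r_C1 − 380 = 0  ⇒  r_C1 = 10 (r>0 drops 1)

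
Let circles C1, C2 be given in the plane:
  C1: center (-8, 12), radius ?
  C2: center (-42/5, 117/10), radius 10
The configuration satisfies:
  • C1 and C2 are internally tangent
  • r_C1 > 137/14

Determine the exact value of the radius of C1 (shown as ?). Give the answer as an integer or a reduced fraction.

21/2

1. [int C1,C2]  r_C1² − 20r_C1 + 399/4 = 0  ⇒  r_C1 = 19/2 or 21/2
2. given r_C1 > 137/14: keep 21/2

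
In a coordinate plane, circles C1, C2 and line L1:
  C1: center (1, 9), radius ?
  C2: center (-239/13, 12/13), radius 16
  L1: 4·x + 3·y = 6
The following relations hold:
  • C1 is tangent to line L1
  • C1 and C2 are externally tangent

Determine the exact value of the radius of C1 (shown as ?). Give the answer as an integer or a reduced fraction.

1. [C1‖L1]  r_C1² − 25 = 0  ⇒  r_C1 = 5 (r>0 drops 1)
2. [ext C1·C2]  r_C1² + 32r_C1 − 185 = 0  ⇒  r_C1 = 5 (r>0 drops 1)

5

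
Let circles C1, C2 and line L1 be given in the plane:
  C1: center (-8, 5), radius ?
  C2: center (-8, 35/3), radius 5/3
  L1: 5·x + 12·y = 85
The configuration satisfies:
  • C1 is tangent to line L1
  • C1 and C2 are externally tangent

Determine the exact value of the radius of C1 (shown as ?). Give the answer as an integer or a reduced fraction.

5

1. [C1‖L1]  r_C1² − 25 = 0  ⇒  r_C1 = 5 (r>0 drops 1)
2. [ext C1·C2]  r_C1² + (10/3)r_C1 − 125/3 = 0  ⇒  r_C1 = 5 (r>0 drops 1)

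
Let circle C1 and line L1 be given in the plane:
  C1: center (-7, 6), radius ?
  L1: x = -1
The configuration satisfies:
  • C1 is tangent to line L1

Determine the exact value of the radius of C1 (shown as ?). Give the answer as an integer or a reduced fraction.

1. [C1‖L1]  r_C1² − 36 = 0  ⇒  r_C1 = 6 (r>0 drops 1)

6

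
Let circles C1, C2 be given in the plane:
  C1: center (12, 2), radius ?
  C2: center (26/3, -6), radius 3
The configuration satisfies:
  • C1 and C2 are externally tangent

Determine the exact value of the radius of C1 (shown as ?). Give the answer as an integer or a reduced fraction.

17/3

1. [ext C1·C2]  r_C1² + 6r_C1 − 595/9 = 0  ⇒  r_C1 = 17/3 (r>0 drops 1)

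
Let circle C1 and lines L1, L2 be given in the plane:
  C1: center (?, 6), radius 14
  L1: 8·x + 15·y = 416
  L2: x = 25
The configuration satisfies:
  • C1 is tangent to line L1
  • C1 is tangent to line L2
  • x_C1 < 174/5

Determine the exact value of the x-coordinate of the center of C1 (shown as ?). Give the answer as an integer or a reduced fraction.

1. [C1‖L1]  x_C1² − (163/2)x_C1 + 1551/2 = 0  ⇒  x_C1 = 11 or 141/2
2. [C1‖L2]  x_C1² − 50x_C1 + 429 = 0  ⇒  x_C1 = 11 or 39

11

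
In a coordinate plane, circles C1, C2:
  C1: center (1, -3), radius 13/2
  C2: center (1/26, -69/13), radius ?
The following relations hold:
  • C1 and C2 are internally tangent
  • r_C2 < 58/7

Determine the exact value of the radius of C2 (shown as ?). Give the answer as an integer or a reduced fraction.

1. [int C1,C2]  r_C2² − 13r_C2 + 36 = 0  ⇒  r_C2 = 4 or 9
2. given r_C2 < 58/7: keep 4

4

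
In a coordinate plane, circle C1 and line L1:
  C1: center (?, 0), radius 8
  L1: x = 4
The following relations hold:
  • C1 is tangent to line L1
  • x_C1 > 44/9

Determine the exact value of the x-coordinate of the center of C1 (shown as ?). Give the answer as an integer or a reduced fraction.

12

1. [C1‖L1]  x_C1² − 8x_C1 − 48 = 0  ⇒  x_C1 = -4 or 12
2. given x_C1 > 44/9: keep 12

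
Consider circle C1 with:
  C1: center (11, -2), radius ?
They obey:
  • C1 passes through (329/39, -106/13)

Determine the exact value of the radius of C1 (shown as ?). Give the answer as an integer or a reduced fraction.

20/3

1. [C1∋P]  r_C1² − 400/9 = 0  ⇒  r_C1 = 20/3 (r>0 drops 1)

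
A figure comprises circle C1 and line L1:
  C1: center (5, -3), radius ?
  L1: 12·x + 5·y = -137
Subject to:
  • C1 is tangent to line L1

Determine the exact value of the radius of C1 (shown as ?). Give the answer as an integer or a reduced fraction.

14

1. [C1‖L1]  r_C1² − 196 = 0  ⇒  r_C1 = 14 (r>0 drops 1)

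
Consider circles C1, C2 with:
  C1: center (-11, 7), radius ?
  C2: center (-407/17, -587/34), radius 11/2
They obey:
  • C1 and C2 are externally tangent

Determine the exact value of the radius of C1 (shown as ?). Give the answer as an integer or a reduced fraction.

1. [ext C1·C2]  r_C1² + 11r_C1 − 726 = 0  ⇒  r_C1 = 22 (r>0 drops 1)

22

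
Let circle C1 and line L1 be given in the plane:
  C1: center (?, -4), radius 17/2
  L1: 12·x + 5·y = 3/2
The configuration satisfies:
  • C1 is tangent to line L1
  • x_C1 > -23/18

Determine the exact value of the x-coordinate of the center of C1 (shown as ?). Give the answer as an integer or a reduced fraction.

1. [C1‖L1]  x_C1² − (43/12)x_C1 − 979/12 = 0  ⇒  x_C1 = -89/12 or 11
2. given x_C1 > -23/18: keep 11

11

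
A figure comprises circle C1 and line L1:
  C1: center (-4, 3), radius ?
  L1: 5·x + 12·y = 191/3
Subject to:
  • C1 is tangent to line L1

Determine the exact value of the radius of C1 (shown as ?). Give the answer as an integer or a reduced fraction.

1. [C1‖L1]  r_C1² − 121/9 = 0  ⇒  r_C1 = 11/3 (r>0 drops 1)

11/3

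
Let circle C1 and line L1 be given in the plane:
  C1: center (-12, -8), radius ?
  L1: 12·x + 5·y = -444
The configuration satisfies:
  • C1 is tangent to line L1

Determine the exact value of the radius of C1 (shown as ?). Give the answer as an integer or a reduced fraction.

1. [C1‖L1]  r_C1² − 400 = 0  ⇒  r_C1 = 20 (r>0 drops 1)

20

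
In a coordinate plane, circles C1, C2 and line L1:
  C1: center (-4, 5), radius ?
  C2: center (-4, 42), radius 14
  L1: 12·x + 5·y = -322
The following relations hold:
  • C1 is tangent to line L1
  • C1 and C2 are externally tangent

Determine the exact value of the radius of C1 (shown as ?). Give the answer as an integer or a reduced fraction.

23

1. [C1‖L1]  r_C1² − 529 = 0  ⇒  r_C1 = 23 (r>0 drops 1)
2. [ext C1·C2]  r_C1² + 28r_C1 − 1173 = 0  ⇒  r_C1 = 23 (r>0 drops 1)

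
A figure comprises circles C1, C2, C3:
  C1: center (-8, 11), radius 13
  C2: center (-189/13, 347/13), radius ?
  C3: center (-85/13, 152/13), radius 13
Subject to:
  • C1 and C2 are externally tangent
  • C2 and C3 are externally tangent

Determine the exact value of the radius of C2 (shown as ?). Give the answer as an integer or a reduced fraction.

1. [ext C1·C2]  r_C2² + 26r_C2 − 120 = 0  ⇒  r_C2 = 4 (r>0 drops 1)
2. [ext C2·C3]  r_C2² + 26r_C2 − 120 = 0  ⇒  r_C2 = 4 (r>0 drops 1)

4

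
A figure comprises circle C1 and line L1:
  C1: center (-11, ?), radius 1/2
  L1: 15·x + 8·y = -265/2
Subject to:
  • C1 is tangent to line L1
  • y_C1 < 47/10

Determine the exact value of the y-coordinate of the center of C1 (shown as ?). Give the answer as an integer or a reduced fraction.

3

1. [C1‖L1]  y_C1² − (65/8)y_C1 + 123/8 = 0  ⇒  y_C1 = 3 or 41/8
2. given y_C1 < 47/10: keep 3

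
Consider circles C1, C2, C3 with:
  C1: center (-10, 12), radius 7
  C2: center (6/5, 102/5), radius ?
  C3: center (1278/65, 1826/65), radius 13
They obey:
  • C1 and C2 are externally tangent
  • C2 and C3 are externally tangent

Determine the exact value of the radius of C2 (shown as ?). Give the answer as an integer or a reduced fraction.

7

1. [ext C1·C2]  r_C2² + 14r_C2 − 147 = 0  ⇒  r_C2 = 7 (r>0 drops 1)
2. [ext C2·C3]  r_C2² + 26r_C2 − 231 = 0  ⇒  r_C2 = 7 (r>0 drops 1)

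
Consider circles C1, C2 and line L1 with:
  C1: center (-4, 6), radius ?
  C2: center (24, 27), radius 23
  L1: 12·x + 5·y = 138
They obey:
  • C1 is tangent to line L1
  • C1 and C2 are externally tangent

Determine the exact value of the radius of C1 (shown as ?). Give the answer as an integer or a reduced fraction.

12

1. [C1‖L1]  r_C1² − 144 = 0  ⇒  r_C1 = 12 (r>0 drops 1)
2. [ext C1·C2]  r_C1² + 46r_C1 − 696 = 0  ⇒  r_C1 = 12 (r>0 drops 1)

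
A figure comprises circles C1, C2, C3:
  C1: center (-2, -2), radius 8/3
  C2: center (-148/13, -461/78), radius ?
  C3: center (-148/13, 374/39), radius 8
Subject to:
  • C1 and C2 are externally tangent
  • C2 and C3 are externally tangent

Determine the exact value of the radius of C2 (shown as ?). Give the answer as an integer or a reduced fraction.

1. [ext C1·C2]  r_C2² + (16/3)r_C2 − 385/4 = 0  ⇒  r_C2 = 15/2 (r>0 drops 1)
2. [ext C2·C3]  r_C2² + 16r_C2 − 705/4 = 0  ⇒  r_C2 = 15/2 (r>0 drops 1)

15/2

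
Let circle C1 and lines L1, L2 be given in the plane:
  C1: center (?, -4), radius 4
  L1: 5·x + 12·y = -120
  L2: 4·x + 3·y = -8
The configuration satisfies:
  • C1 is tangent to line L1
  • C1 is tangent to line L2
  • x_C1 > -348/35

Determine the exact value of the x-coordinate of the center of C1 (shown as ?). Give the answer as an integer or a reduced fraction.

1. [C1‖L1]  x_C1² + (144/5)x_C1 + 496/5 = 0  ⇒  x_C1 = -124/5 or -4
2. [C1‖L2]  x_C1² − 2x_C1 − 24 = 0  ⇒  x_C1 = -4 or 6

-4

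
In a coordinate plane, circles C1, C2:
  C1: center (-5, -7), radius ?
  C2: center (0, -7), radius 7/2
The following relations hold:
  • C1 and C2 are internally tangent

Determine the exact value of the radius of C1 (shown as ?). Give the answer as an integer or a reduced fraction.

1. [int C1,C2]  r_C1² − 7r_C1 − 51/4 = 0  ⇒  r_C1 = 17/2 (r>0 drops 1)

17/2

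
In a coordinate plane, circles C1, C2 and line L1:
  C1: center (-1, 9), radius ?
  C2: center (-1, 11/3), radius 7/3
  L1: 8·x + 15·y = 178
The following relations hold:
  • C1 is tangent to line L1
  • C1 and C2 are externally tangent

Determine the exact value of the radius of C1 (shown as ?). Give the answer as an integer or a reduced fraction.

1. [C1‖L1]  r_C1² − 9 = 0  ⇒  r_C1 = 3 (r>0 drops 1)
2. [ext C1·C2]  r_C1² + (14/3)r_C1 − 23 = 0  ⇒  r_C1 = 3 (r>0 drops 1)

3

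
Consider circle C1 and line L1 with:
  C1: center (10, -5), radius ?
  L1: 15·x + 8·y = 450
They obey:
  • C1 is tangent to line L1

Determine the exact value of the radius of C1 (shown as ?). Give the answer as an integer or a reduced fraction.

20

1. [C1‖L1]  r_C1² − 400 = 0  ⇒  r_C1 = 20 (r>0 drops 1)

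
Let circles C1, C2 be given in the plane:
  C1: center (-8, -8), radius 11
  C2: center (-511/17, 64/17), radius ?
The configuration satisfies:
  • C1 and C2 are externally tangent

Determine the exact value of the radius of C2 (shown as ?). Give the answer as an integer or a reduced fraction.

14

1. [ext C1·C2]  r_C2² + 22r_C2 − 504 = 0  ⇒  r_C2 = 14 (r>0 drops 1)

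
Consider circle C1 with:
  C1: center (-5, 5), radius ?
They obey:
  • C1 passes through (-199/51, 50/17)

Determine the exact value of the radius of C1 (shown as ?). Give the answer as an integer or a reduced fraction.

7/3

1. [C1∋P]  r_C1² − 49/9 = 0  ⇒  r_C1 = 7/3 (r>0 drops 1)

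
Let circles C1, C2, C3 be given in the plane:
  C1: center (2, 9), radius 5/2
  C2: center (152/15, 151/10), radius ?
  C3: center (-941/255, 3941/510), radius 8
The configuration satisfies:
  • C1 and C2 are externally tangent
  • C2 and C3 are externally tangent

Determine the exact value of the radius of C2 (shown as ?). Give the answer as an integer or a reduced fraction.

23/3

1. [ext C1·C2]  r_C2² + 5r_C2 − 874/9 = 0  ⇒  r_C2 = 23/3 (r>0 drops 1)
2. [ext C2·C3]  r_C2² + 16r_C2 − 1633/9 = 0  ⇒  r_C2 = 23/3 (r>0 drops 1)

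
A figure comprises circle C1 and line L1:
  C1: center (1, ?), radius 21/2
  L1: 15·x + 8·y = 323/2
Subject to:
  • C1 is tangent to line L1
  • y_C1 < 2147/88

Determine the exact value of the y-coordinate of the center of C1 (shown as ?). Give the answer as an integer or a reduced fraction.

-4

1. [C1‖L1]  y_C1² − (293/8)y_C1 − 325/2 = 0  ⇒  y_C1 = -4 or 325/8
2. given y_C1 < 2147/88: keep -4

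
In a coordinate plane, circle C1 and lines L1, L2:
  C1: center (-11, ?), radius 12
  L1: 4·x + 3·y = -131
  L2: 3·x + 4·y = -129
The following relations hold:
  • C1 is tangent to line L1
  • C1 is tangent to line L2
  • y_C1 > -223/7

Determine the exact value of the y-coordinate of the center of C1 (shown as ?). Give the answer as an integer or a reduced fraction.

1. [C1‖L1]  y_C1² + 58y_C1 + 441 = 0  ⇒  y_C1 = -49 or -9
2. [C1‖L2]  y_C1² + 48y_C1 + 351 = 0  ⇒  y_C1 = -39 or -9

-9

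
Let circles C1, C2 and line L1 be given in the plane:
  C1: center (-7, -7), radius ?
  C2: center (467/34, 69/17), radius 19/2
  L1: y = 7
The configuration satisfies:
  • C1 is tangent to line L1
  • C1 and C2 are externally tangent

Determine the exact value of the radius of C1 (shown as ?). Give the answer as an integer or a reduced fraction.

14

1. [C1‖L1]  r_C1² − 196 = 0  ⇒  r_C1 = 14 (r>0 drops 1)
2. [ext C1·C2]  r_C1² + 19r_C1 − 462 = 0  ⇒  r_C1 = 14 (r>0 drops 1)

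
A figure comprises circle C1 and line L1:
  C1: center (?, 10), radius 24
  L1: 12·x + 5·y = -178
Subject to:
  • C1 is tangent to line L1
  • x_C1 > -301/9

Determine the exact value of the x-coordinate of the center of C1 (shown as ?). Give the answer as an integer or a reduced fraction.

7

1. [C1‖L1]  x_C1² + 38x_C1 − 315 = 0  ⇒  x_C1 = -45 or 7
2. given x_C1 > -301/9: keep 7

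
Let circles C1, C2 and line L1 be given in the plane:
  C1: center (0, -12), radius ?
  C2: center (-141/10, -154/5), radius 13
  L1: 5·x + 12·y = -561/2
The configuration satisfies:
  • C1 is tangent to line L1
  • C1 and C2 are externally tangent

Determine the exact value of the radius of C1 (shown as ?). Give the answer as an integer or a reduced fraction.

1. [C1‖L1]  r_C1² − 441/4 = 0  ⇒  r_C1 = 21/2 (r>0 drops 1)
2. [ext C1·C2]  r_C1² + 26r_C1 − 1533/4 = 0  ⇒  r_C1 = 21/2 (r>0 drops 1)

21/2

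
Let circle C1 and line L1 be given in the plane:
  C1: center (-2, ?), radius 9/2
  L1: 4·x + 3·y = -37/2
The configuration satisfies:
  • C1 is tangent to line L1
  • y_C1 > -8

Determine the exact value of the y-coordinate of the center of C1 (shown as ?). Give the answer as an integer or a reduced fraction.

1. [C1‖L1]  y_C1² + 7y_C1 − 44 = 0  ⇒  y_C1 = -11 or 4
2. given y_C1 > -8: keep 4

4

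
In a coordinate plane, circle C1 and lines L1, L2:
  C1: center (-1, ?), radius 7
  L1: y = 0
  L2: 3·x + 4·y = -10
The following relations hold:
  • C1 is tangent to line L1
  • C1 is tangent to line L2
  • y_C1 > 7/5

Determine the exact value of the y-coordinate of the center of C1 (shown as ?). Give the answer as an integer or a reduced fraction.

7

1. [C1‖L1]  y_C1² − 49 = 0  ⇒  y_C1 = -7 or 7
2. [C1‖L2]  y_C1² + (7/2)y_C1 − 147/2 = 0  ⇒  y_C1 = -21/2 or 7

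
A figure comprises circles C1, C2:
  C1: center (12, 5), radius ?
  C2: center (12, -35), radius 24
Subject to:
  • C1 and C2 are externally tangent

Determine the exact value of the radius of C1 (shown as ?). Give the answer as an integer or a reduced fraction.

16

1. [ext C1·C2]  r_C1² + 48r_C1 − 1024 = 0  ⇒  r_C1 = 16 (r>0 drops 1)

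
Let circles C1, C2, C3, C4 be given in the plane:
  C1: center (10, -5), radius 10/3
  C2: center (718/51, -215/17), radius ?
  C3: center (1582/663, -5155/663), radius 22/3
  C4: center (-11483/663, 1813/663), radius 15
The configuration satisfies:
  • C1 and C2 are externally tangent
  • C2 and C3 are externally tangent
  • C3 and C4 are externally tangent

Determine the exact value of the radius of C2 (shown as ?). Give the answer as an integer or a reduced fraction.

16/3

1. [ext C1·C2]  r_C2² + (20/3)r_C2 − 64 = 0  ⇒  r_C2 = 16/3 (r>0 drops 1)
2. [ext C2·C3]  r_C2² + (44/3)r_C2 − 320/3 = 0  ⇒  r_C2 = 16/3 (r>0 drops 1)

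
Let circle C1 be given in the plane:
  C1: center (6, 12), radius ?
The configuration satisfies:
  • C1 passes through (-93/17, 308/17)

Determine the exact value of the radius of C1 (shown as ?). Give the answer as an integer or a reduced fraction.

1. [C1∋P]  r_C1² − 169 = 0  ⇒  r_C1 = 13 (r>0 drops 1)

13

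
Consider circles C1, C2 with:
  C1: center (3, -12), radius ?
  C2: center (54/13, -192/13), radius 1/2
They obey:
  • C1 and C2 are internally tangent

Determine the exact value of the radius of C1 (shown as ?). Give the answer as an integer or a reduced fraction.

1. [int C1,C2]  r_C1² − 1r_C1 − 35/4 = 0  ⇒  r_C1 = 7/2 (r>0 drops 1)

7/2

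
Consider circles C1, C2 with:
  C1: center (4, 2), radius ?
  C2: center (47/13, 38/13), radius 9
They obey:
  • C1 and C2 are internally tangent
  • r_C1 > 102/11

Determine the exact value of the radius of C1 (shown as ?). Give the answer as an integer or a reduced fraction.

1. [int C1,C2]  r_C1² − 18r_C1 + 80 = 0  ⇒  r_C1 = 8 or 10
2. given r_C1 > 102/11: keep 10

10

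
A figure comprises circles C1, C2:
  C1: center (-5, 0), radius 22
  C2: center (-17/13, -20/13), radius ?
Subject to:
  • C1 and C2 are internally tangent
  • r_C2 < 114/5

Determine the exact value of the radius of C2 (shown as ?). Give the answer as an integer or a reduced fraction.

18

1. [int C1,C2]  r_C2² − 44r_C2 + 468 = 0  ⇒  r_C2 = 18 or 26
2. given r_C2 < 114/5: keep 18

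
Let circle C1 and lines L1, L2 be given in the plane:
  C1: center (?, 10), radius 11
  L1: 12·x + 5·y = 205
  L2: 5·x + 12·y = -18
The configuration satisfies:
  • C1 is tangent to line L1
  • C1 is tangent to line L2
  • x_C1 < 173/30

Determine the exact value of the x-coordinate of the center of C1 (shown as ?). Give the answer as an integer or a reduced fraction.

1

1. [C1‖L1]  x_C1² − (155/6)x_C1 + 149/6 = 0  ⇒  x_C1 = 1 or 149/6
2. [C1‖L2]  x_C1² + (276/5)x_C1 − 281/5 = 0  ⇒  x_C1 = -281/5 or 1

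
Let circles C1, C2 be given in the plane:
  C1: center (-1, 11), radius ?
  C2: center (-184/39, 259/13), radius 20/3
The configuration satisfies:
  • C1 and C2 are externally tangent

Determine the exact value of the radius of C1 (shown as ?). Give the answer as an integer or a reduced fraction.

3

1. [ext C1·C2]  r_C1² + (40/3)r_C1 − 49 = 0  ⇒  r_C1 = 3 (r>0 drops 1)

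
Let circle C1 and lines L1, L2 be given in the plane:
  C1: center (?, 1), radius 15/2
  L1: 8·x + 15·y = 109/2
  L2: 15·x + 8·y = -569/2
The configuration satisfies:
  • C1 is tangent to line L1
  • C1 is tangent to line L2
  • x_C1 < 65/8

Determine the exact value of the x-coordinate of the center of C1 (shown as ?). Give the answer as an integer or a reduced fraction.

-11

1. [C1‖L1]  x_C1² − (79/8)x_C1 − 1837/8 = 0  ⇒  x_C1 = -11 or 167/8
2. [C1‖L2]  x_C1² + 39x_C1 + 308 = 0  ⇒  x_C1 = -28 or -11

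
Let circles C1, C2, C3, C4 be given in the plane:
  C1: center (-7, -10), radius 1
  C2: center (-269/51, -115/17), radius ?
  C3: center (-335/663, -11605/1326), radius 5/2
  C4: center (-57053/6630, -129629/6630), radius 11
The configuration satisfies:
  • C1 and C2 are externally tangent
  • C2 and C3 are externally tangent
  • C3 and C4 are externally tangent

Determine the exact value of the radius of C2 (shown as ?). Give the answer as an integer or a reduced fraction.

1. [ext C1·C2]  r_C2² + 2r_C2 − 112/9 = 0  ⇒  r_C2 = 8/3 (r>0 drops 1)
2. [ext C2·C3]  r_C2² + 5r_C2 − 184/9 = 0  ⇒  r_C2 = 8/3 (r>0 drops 1)

8/3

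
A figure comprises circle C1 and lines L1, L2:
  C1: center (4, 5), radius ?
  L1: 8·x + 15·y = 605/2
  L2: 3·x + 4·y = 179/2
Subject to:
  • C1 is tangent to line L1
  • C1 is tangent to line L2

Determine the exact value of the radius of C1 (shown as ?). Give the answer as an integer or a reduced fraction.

1. [C1‖L1]  r_C1² − 529/4 = 0  ⇒  r_C1 = 23/2 (r>0 drops 1)
2. [C1‖L2]  r_C1² − 529/4 = 0  ⇒  r_C1 = 23/2 (r>0 drops 1)

23/2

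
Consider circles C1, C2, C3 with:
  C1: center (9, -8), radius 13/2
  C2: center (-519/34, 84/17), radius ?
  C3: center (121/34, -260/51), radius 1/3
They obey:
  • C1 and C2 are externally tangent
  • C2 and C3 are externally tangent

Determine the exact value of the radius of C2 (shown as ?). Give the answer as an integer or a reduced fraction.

21

1. [ext C1·C2]  r_C2² + 13r_C2 − 714 = 0  ⇒  r_C2 = 21 (r>0 drops 1)
2. [ext C2·C3]  r_C2² + (2/3)r_C2 − 455 = 0  ⇒  r_C2 = 21 (r>0 drops 1)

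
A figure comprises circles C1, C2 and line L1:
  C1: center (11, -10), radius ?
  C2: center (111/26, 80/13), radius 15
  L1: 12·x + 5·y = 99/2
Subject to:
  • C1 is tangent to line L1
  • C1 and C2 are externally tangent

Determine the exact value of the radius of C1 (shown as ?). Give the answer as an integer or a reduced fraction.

1. [C1‖L1]  r_C1² − 25/4 = 0  ⇒  r_C1 = 5/2 (r>0 drops 1)
2. [ext C1·C2]  r_C1² + 30r_C1 − 325/4 = 0  ⇒  r_C1 = 5/2 (r>0 drops 1)

5/2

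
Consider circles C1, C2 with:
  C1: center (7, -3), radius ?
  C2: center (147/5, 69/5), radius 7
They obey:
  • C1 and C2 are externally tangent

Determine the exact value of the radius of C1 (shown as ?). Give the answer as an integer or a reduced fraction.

21

1. [ext C1·C2]  r_C1² + 14r_C1 − 735 = 0  ⇒  r_C1 = 21 (r>0 drops 1)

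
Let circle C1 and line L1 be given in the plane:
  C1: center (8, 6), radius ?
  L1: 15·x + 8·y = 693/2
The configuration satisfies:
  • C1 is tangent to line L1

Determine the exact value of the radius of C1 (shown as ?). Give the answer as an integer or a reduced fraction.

1. [C1‖L1]  r_C1² − 441/4 = 0  ⇒  r_C1 = 21/2 (r>0 drops 1)

21/2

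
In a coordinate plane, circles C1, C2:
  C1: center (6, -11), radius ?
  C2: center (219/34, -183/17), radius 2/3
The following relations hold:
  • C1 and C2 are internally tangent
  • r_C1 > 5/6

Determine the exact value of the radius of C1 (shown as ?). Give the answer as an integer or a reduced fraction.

1. [int C1,C2]  r_C1² − (4/3)r_C1 + 7/36 = 0  ⇒  r_C1 = 1/6 or 7/6
2. given r_C1 > 5/6: keep 7/6

7/6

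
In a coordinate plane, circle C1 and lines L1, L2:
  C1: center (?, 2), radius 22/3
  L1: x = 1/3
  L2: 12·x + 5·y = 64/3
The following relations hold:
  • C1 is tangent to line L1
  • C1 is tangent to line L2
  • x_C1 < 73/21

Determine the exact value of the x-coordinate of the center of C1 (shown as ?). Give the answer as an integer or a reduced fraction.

1. [C1‖L1]  x_C1² − (2/3)x_C1 − 161/3 = 0  ⇒  x_C1 = -7 or 23/3
2. [C1‖L2]  x_C1² − (17/9)x_C1 − 560/9 = 0  ⇒  x_C1 = -7 or 80/9

-7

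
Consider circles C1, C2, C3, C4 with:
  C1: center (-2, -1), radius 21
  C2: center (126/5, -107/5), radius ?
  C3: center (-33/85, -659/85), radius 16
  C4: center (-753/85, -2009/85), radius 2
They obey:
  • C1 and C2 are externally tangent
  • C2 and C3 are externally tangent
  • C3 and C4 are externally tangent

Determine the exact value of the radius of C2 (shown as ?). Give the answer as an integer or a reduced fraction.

13

1. [ext C1·C2]  r_C2² + 42r_C2 − 715 = 0  ⇒  r_C2 = 13 (r>0 drops 1)
2. [ext C2·C3]  r_C2² + 32r_C2 − 585 = 0  ⇒  r_C2 = 13 (r>0 drops 1)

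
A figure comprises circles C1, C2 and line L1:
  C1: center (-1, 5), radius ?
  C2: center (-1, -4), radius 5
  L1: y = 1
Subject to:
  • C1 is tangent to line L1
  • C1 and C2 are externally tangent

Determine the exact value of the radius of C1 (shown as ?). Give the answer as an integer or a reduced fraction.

1. [C1‖L1]  r_C1² − 16 = 0  ⇒  r_C1 = 4 (r>0 drops 1)
2. [ext C1·C2]  r_C1² + 10r_C1 − 56 = 0  ⇒  r_C1 = 4 (r>0 drops 1)

4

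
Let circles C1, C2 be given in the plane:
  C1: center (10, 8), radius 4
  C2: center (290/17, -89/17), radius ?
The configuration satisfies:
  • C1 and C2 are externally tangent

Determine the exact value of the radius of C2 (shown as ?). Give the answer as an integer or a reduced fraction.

11

1. [ext C1·C2]  r_C2² + 8r_C2 − 209 = 0  ⇒  r_C2 = 11 (r>0 drops 1)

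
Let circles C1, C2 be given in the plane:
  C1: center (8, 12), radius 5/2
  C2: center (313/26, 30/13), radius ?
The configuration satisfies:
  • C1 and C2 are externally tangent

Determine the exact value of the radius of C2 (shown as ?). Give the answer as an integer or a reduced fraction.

8

1. [ext C1·C2]  r_C2² + 5r_C2 − 104 = 0  ⇒  r_C2 = 8 (r>0 drops 1)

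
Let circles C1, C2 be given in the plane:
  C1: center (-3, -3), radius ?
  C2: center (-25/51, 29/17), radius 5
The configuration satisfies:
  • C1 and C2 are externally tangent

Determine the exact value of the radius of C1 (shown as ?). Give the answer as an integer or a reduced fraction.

1/3

1. [ext C1·C2]  r_C1² + 10r_C1 − 31/9 = 0  ⇒  r_C1 = 1/3 (r>0 drops 1)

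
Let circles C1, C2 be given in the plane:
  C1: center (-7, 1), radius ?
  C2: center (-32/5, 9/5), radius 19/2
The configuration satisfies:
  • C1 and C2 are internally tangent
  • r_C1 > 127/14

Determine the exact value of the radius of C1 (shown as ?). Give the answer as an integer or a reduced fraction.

21/2

1. [int C1,C2]  r_C1² − 19r_C1 + 357/4 = 0  ⇒  r_C1 = 17/2 or 21/2
2. given r_C1 > 127/14: keep 21/2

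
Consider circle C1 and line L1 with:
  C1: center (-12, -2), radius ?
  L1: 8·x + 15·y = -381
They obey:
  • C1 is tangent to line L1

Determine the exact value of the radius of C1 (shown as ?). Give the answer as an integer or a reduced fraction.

15

1. [C1‖L1]  r_C1² − 225 = 0  ⇒  r_C1 = 15 (r>0 drops 1)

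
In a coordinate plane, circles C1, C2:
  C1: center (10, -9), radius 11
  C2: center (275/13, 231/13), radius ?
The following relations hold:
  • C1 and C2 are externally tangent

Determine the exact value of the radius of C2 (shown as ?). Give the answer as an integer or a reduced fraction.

1. [ext C1·C2]  r_C2² + 22r_C2 − 720 = 0  ⇒  r_C2 = 18 (r>0 drops 1)

18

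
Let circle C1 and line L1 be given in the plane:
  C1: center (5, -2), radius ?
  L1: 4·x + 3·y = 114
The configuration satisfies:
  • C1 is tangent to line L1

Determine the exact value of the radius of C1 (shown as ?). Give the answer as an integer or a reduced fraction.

1. [C1‖L1]  r_C1² − 400 = 0  ⇒  r_C1 = 20 (r>0 drops 1)

20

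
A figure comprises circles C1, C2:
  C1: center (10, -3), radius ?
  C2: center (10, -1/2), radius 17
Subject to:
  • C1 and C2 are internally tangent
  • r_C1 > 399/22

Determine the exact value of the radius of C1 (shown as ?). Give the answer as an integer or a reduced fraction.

1. [int C1,C2]  r_C1² − 34r_C1 + 1131/4 = 0  ⇒  r_C1 = 29/2 or 39/2
2. given r_C1 > 399/22: keep 39/2

39/2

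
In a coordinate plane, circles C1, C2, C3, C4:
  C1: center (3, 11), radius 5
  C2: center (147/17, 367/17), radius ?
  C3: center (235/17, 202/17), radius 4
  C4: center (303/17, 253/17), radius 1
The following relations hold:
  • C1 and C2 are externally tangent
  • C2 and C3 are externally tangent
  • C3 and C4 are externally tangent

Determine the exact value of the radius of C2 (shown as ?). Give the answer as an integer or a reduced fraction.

1. [ext C1·C2]  r_C2² + 10r_C2 − 119 = 0  ⇒  r_C2 = 7 (r>0 drops 1)
2. [ext C2·C3]  r_C2² + 8r_C2 − 105 = 0  ⇒  r_C2 = 7 (r>0 drops 1)

7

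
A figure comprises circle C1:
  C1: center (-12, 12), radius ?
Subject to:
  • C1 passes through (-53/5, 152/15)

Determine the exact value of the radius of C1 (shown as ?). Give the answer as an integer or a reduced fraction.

1. [C1∋P]  r_C1² − 49/9 = 0  ⇒  r_C1 = 7/3 (r>0 drops 1)

7/3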